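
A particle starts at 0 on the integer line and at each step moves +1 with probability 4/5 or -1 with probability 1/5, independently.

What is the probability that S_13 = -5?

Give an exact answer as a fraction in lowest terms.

To reach position -5 after 13 steps: need 4 steps of +1 and 9 steps of -1.
Number of such sequences: C(13,4) = 715
Each has probability (4/5)^4 · (1/5)^9 = 256/1220703125
P = 715 · 256/1220703125 = 36608/244140625

Answer: 36608/244140625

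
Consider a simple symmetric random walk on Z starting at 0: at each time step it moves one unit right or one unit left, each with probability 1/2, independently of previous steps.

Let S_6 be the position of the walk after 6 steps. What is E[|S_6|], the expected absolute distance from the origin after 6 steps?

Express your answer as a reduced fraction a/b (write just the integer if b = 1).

S_6 takes values m ≡ 0 (mod 2) with |m| ≤ 6; P(S_6=m) = C(6,(6+m)/2)/2^6.
Total paths: 2^6 = 64
Distribution: P(S=-6)=1/64, P(S=-4)=6/64, P(S=-2)=15/64, P(S=0)=20/64, P(S=2)=15/64, P(S=4)=6/64, P(S=6)=1/64
E[|S_6|] = Σ_m |m|·P(S_6=m) = 120/64 = 15/8

Answer: 15/8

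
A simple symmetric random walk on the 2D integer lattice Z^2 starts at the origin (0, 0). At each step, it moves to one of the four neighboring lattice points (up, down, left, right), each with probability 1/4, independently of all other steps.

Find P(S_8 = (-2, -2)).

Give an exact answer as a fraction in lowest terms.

Let h be the number of horizontal steps (so 8-h are vertical). To end at (-2,-2) need (h-2)/2 right-steps and ((8-h)-2)/2 up-steps.
Sum over h with 2 ≤ h ≤ 6, h ≡ 0 (mod 2), 8-h ≡ 0 (mod 2):
h=2: C(8,2)·C(2,0)·C(6,2) = 28·1·15 = 420
h=4: C(8,4)·C(4,1)·C(4,1) = 70·4·4 = 1120
h=6: C(8,6)·C(6,2)·C(2,0) = 28·15·1 = 420
Total favorable: 1960
Total paths: 4^8 = 65536
P = 1960/65536 = 245/8192

Answer: 245/8192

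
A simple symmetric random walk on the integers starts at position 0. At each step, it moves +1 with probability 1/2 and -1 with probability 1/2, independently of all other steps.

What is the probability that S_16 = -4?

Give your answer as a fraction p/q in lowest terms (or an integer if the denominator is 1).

To reach position -4 after 16 steps: need 6 steps of +1 and 10 of -1.
Favorable paths: C(16,6) = 8008
Total paths: 2^16 = 65536
P = 8008/65536 = 1001/8192

Answer: 1001/8192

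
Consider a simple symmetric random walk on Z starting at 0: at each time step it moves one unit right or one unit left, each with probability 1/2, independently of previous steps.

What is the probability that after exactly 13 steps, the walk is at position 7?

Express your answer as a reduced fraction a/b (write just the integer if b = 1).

Answer: 143/4096

Derivation:
To reach position 7 after 13 steps: need 10 steps of +1 and 3 of -1.
Favorable paths: C(13,10) = 286
Total paths: 2^13 = 8192
P = 286/8192 = 143/4096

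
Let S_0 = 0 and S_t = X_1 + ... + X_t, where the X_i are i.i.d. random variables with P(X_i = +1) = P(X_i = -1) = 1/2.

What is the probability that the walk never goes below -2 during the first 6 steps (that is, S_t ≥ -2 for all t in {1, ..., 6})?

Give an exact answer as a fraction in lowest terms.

Answer: 25/32

Derivation:
Let f(t,s) = #length-t paths at position s with S_1..S_t all ≥ -2.
f(t,s) = f(t-1,s-1) + f(t-1,s+1) for s ≥ -2; f(t,s) = 0 for s < -2.
t=0: f(0,0)=1
t=1: f(1,-1)=1 f(1,1)=1
t=2: f(2,-2)=1 f(2,0)=2 f(2,2)=1
t=3: f(3,-1)=3 f(3,1)=3 f(3,3)=1
t=4: f(4,-2)=3 f(4,0)=6 f(4,2)=4 f(4,4)=1
t=5: f(5,-1)=9 f(5,1)=10 f(5,3)=5 f(5,5)=1
t=6: f(6,-2)=9 f(6,0)=19 f(6,2)=15 f(6,4)=6 f(6,6)=1
Σ_s f(6,s) = 50
P = 50/64 = 25/32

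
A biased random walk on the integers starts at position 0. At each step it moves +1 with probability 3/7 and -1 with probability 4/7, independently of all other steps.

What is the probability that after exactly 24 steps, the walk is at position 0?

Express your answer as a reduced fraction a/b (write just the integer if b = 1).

To be at 0 after 24 steps: need exactly 12 steps of +1 and 12 of -1.
Number of such sequences: C(24,12) = 2704156
Each has probability (3/7)^12 · (4/7)^12 = 8916100448256/191581231380566414401
P = 2704156 · 8916100448256/191581231380566414401 = 3444360931964878848/27368747340080916343

Answer: 3444360931964878848/27368747340080916343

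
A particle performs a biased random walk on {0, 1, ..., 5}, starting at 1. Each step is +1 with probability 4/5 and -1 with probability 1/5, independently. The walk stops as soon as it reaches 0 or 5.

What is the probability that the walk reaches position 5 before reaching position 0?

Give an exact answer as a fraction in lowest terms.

Biased walk: p = 4/5, q = 1/5, r = q/p = 1/4
Gambler's ruin: P(hit 5 before 0 | start at 1) = (1 - r^a)/(1 - r^N)
r^1 = 1/4; r^5 = 1/1024
P = (1 - 1/4) / (1 - 1/1024) = 3/4 / 1023/1024 = 256/341

Answer: 256/341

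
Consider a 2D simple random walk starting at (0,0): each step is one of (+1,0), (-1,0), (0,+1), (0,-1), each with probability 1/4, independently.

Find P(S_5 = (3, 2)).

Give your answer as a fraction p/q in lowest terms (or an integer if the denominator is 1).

Answer: 5/512

Derivation:
Let h be the number of horizontal steps (so 5-h are vertical). To end at (3,2) need (h+3)/2 right-steps and ((5-h)+2)/2 up-steps.
Sum over h with 3 ≤ h ≤ 3, h ≡ 1 (mod 2), 5-h ≡ 0 (mod 2):
h=3: C(5,3)·C(3,3)·C(2,2) = 10·1·1 = 10
Total favorable: 10
Total paths: 4^5 = 1024
P = 10/1024 = 5/512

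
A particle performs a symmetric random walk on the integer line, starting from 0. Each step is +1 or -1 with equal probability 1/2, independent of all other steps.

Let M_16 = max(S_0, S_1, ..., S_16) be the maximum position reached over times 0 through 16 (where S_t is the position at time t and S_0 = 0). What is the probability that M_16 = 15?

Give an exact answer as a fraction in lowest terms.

Answer: 1/65536

Derivation:
Let M_16 = max(S_0,...,S_16). Use the reflection principle: for j ≥ 1, #{paths with M_16 ≥ j} = #{S_16 ≥ j} + #{S_16 ≥ j+1}.
By reflection, #{M_16 ≥ 15} = #{S_16 ≥ 15} + #{S_16 ≥ 16} = 1 + 1 = 2.
#{M_16 ≥ 16} = #{S_16 ≥ 16} + #{S_16 ≥ 17} = 1 + 0 = 1.
#{M_16 = 15} = 2 - 1 = 1.
P(M_16 = 15) = 1/65536 = 1/65536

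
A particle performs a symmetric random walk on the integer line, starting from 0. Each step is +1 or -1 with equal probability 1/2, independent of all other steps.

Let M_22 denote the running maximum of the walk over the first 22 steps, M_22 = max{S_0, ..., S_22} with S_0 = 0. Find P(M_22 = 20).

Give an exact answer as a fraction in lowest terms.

Answer: 11/2097152

Derivation:
Let M_22 = max(S_0,...,S_22). Use the reflection principle: for j ≥ 1, #{paths with M_22 ≥ j} = #{S_22 ≥ j} + #{S_22 ≥ j+1}.
By reflection, #{M_22 ≥ 20} = #{S_22 ≥ 20} + #{S_22 ≥ 21} = 23 + 1 = 24.
#{M_22 ≥ 21} = #{S_22 ≥ 21} + #{S_22 ≥ 22} = 1 + 1 = 2.
#{M_22 = 20} = 24 - 2 = 22.
P(M_22 = 20) = 22/4194304 = 11/2097152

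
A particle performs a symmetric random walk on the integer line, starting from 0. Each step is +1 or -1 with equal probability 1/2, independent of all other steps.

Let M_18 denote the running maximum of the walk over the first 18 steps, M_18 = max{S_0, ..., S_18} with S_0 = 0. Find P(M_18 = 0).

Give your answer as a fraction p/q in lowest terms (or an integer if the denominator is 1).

Answer: 12155/65536

Derivation:
Let M_18 = max(S_0,...,S_18). Use the reflection principle: for j ≥ 1, #{paths with M_18 ≥ j} = #{S_18 ≥ j} + #{S_18 ≥ j+1}.
P(M_18 ≥ 0) = 1 since S_0 = 0, so #{M_18 ≥ 0} = 262144.
#{M_18 ≥ 1} = #{S_18 ≥ 1} + #{S_18 ≥ 2} = 106762 + 106762 = 213524.
#{M_18 = 0} = 262144 - 213524 = 48620.
P(M_18 = 0) = 48620/262144 = 12155/65536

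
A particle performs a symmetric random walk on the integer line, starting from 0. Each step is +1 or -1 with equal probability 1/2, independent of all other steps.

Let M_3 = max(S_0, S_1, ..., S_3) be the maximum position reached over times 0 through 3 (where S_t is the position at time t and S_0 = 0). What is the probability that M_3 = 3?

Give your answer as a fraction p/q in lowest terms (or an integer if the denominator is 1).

Let M_3 = max(S_0,...,S_3). Use the reflection principle: for j ≥ 1, #{paths with M_3 ≥ j} = #{S_3 ≥ j} + #{S_3 ≥ j+1}.
By reflection, #{M_3 ≥ 3} = #{S_3 ≥ 3} + #{S_3 ≥ 4} = 1 + 0 = 1.
#{M_3 ≥ 4} = #{S_3 ≥ 4} + #{S_3 ≥ 5} = 0 + 0 = 0.
#{M_3 = 3} = 1 - 0 = 1.
P(M_3 = 3) = 1/8 = 1/8

Answer: 1/8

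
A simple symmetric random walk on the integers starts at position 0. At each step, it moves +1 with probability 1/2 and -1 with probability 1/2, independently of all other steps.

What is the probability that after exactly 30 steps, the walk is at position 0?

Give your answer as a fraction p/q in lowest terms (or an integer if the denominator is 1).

To return to 0 after 30 steps: need exactly 15 steps of +1 and 15 of -1.
Favorable paths: C(30,15) = 155117520
Total paths: 2^30 = 1073741824
P = 155117520/1073741824 = 9694845/67108864

Answer: 9694845/67108864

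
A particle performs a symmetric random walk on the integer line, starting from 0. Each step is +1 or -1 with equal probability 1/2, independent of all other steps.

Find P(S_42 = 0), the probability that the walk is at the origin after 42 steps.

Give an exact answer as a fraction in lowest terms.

Answer: 67282234305/549755813888

Derivation:
To return to 0 after 42 steps: need exactly 21 steps of +1 and 21 of -1.
Favorable paths: C(42,21) = 538257874440
Total paths: 2^42 = 4398046511104
P = 538257874440/4398046511104 = 67282234305/549755813888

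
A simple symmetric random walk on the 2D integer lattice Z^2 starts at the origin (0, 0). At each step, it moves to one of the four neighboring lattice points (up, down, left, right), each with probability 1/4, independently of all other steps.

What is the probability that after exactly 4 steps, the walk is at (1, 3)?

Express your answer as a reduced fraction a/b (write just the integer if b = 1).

Answer: 1/64

Derivation:
Let h be the number of horizontal steps (so 4-h are vertical). To end at (1,3) need (h+1)/2 right-steps and ((4-h)+3)/2 up-steps.
Sum over h with 1 ≤ h ≤ 1, h ≡ 1 (mod 2), 4-h ≡ 1 (mod 2):
h=1: C(4,1)·C(1,1)·C(3,3) = 4·1·1 = 4
Total favorable: 4
Total paths: 4^4 = 256
P = 4/256 = 1/64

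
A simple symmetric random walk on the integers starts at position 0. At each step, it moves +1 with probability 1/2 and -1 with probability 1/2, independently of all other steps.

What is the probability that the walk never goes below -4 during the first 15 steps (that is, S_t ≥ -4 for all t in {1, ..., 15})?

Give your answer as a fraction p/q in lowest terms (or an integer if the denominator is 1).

Let f(t,s) = #length-t paths at position s with S_1..S_t all ≥ -4.
f(t,s) = f(t-1,s-1) + f(t-1,s+1) for s ≥ -4; f(t,s) = 0 for s < -4.
t=0: f(0,0)=1
t=1: f(1,-1)=1 f(1,1)=1
t=2: f(2,-2)=1 f(2,0)=2 f(2,2)=1
t=3: f(3,-3)=1 f(3,-1)=3 f(3,1)=3 f(3,3)=1
t=4: f(4,-4)=1 f(4,-2)=4 f(4,0)=6 f(4,2)=4 f(4,4)=1
t=5: f(5,-3)=5 f(5,-1)=10 f(5,1)=10 f(5,3)=5 f(5,5)=1
t=6: f(6,-4)=5 f(6,-2)=15 f(6,0)=20 f(6,2)=15 f(6,4)=6 f(6,6)=1
t=7: f(7,-3)=20 f(7,-1)=35 f(7,1)=35 f(7,3)=21 f(7,5)=7 f(7,7)=1
t=8: f(8,-4)=20 f(8,-2)=55 f(8,0)=70 f(8,2)=56 f(8,4)=28 f(8,6)=8 f(8,8)=1
t=9: f(9,-3)=75 f(9,-1)=125 f(9,1)=126 f(9,3)=84 f(9,5)=36 f(9,7)=9 f(9,9)=1
t=10: f(10,-4)=75 f(10,-2)=200 f(10,0)=251 f(10,2)=210 f(10,4)=120 f(10,6)=45 f(10,8)=10 f(10,10)=1
t=11: f(11,-3)=275 f(11,-1)=451 f(11,1)=461 f(11,3)=330 f(11,5)=165 f(11,7)=55 f(11,9)=11 f(11,11)=1
t=12: f(12,-4)=275 f(12,-2)=726 f(12,0)=912 f(12,2)=791 f(12,4)=495 f(12,6)=220 f(12,8)=66 f(12,10)=12 f(12,12)=1
t=13: f(13,-3)=1001 f(13,-1)=1638 f(13,1)=1703 f(13,3)=1286 f(13,5)=715 f(13,7)=286 f(13,9)=78 f(13,11)=13 f(13,13)=1
t=14: f(14,-4)=1001 f(14,-2)=2639 f(14,0)=3341 f(14,2)=2989 f(14,4)=2001 f(14,6)=1001 f(14,8)=364 f(14,10)=91 f(14,12)=14 f(14,14)=1
t=15: f(15,-3)=3640 f(15,-1)=5980 f(15,1)=6330 f(15,3)=4990 f(15,5)=3002 f(15,7)=1365 f(15,9)=455 f(15,11)=105 f(15,13)=15 f(15,15)=1
Σ_s f(15,s) = 25883
P = 25883/32768 = 25883/32768

Answer: 25883/32768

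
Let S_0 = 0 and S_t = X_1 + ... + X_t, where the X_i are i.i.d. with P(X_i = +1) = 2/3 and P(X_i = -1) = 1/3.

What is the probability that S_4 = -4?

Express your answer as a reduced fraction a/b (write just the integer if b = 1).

Answer: 1/81

Derivation:
To reach position -4 after 4 steps: need 0 steps of +1 and 4 steps of -1.
Number of such sequences: C(4,0) = 1
Each has probability (2/3)^0 · (1/3)^4 = 1/81
P = 1 · 1/81 = 1/81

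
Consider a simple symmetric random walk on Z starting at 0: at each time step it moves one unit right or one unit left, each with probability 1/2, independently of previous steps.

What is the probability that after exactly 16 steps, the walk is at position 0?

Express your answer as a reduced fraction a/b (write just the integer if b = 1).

To return to 0 after 16 steps: need exactly 8 steps of +1 and 8 of -1.
Favorable paths: C(16,8) = 12870
Total paths: 2^16 = 65536
P = 12870/65536 = 6435/32768

Answer: 6435/32768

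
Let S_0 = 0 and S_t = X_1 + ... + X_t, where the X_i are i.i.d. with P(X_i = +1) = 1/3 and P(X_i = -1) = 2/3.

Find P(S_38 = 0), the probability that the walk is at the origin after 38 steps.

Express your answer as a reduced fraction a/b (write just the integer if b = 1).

To be at 0 after 38 steps: need exactly 19 steps of +1 and 19 of -1.
Number of such sequences: C(38,19) = 35345263800
Each has probability (1/3)^19 · (2/3)^19 = 524288/1350851717672992089
P = 35345263800 · 524288/1350851717672992089 = 6177032555724800/450283905890997363

Answer: 6177032555724800/450283905890997363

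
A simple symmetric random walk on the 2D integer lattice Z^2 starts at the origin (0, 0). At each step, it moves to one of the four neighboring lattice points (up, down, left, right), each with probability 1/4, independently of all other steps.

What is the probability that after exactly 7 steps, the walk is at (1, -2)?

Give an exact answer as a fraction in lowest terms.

Answer: 735/16384

Derivation:
Let h be the number of horizontal steps (so 7-h are vertical). To end at (1,-2) need (h+1)/2 right-steps and ((7-h)-2)/2 up-steps.
Sum over h with 1 ≤ h ≤ 5, h ≡ 1 (mod 2), 7-h ≡ 0 (mod 2):
h=1: C(7,1)·C(1,1)·C(6,2) = 7·1·15 = 105
h=3: C(7,3)·C(3,2)·C(4,1) = 35·3·4 = 420
h=5: C(7,5)·C(5,3)·C(2,0) = 21·10·1 = 210
Total favorable: 735
Total paths: 4^7 = 16384
P = 735/16384 = 735/16384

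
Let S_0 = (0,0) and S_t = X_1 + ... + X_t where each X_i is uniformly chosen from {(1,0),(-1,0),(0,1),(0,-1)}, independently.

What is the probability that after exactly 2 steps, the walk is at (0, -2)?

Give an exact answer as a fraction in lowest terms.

Let h be the number of horizontal steps (so 2-h are vertical). To end at (0,-2) need (h+0)/2 right-steps and ((2-h)-2)/2 up-steps.
Sum over h with 0 ≤ h ≤ 0, h ≡ 0 (mod 2), 2-h ≡ 0 (mod 2):
h=0: C(2,0)·C(0,0)·C(2,0) = 1·1·1 = 1
Total favorable: 1
Total paths: 4^2 = 16
P = 1/16 = 1/16

Answer: 1/16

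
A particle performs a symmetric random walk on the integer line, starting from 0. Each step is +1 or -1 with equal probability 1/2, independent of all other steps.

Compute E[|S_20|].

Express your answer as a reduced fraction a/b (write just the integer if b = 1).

Answer: 230945/65536

Derivation:
S_20 takes values m ≡ 0 (mod 2) with |m| ≤ 20; P(S_20=m) = C(20,(20+m)/2)/2^20.
Total paths: 2^20 = 1048576
Distribution: P(S=-20)=1/1048576, P(S=-18)=20/1048576, P(S=-16)=190/1048576, P(S=-14)=1140/1048576, P(S=-12)=4845/1048576, P(S=-10)=15504/1048576, P(S=-8)=38760/1048576, P(S=-6)=77520/1048576, P(S=-4)=125970/1048576, P(S=-2)=167960/1048576, P(S=0)=184756/1048576, P(S=2)=167960/1048576, P(S=4)=125970/1048576, P(S=6)=77520/1048576, P(S=8)=38760/1048576, P(S=10)=15504/1048576, P(S=12)=4845/1048576, P(S=14)=1140/1048576, P(S=16)=190/1048576, P(S=18)=20/1048576, P(S=20)=1/1048576
E[|S_20|] = Σ_m |m|·P(S_20=m) = 3695120/1048576 = 230945/65536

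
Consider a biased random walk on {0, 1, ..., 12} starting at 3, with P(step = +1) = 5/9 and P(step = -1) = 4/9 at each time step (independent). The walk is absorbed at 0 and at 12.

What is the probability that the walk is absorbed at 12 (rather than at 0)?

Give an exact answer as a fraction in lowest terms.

Biased walk: p = 5/9, q = 4/9, r = q/p = 4/5
Gambler's ruin: P(hit 12 before 0 | start at 3) = (1 - r^a)/(1 - r^N)
r^3 = 64/125; r^12 = 16777216/244140625
P = (1 - 64/125) / (1 - 16777216/244140625) = 61/125 / 227363409/244140625 = 1953125/3727269

Answer: 1953125/3727269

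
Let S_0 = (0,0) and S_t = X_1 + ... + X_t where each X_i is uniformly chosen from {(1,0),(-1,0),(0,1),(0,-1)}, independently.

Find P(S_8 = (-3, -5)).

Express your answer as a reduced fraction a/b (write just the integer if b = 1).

Let h be the number of horizontal steps (so 8-h are vertical). To end at (-3,-5) need (h-3)/2 right-steps and ((8-h)-5)/2 up-steps.
Sum over h with 3 ≤ h ≤ 3, h ≡ 1 (mod 2), 8-h ≡ 1 (mod 2):
h=3: C(8,3)·C(3,0)·C(5,0) = 56·1·1 = 56
Total favorable: 56
Total paths: 4^8 = 65536
P = 56/65536 = 7/8192

Answer: 7/8192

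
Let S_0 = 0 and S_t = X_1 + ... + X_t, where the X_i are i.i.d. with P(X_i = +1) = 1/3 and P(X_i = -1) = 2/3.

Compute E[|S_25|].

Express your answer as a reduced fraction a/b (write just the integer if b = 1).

Answer: 2404306276525/282429536481

Derivation:
S_25 takes values m ≡ 1 (mod 2) with |m| ≤ 25; P(S_25=m) = C(25,(25+m)/2) · (1/3)^((25+m)/2) · (2/3)^((25-m)/2).
Distribution: P(S=-25)=33554432/847288609443, P(S=-23)=419430400/847288609443, P(S=-21)=838860800/282429536481, P(S=-19)=9646899200/847288609443, P(S=-17)=26528972800/847288609443, P(S=-15)=18570280960/282429536481, P(S=-13)=92851404800/847288609443, P(S=-11)=126012620800/847288609443, P(S=-9)=15751577600/94143178827, P(S=-7)=133888409600/847288609443, P(S=-5)=107110727680/847288609443, P(S=-3)=24343347200/282429536481, P(S=-1)=42600857600/847288609443, P(S=1)=21300428800/847288609443, P(S=3)=3042918400/282429536481, P(S=5)=3347210240/847288609443, P(S=7)=1046003200/847288609443, P(S=9)=30764800/94143178827, P(S=11)=61529600/847288609443, P(S=13)=11334400/847288609443, P(S=15)=566720/282429536481, P(S=17)=202400/847288609443, P(S=19)=18400/847288609443, P(S=21)=400/282429536481, P(S=23)=50/847288609443, P(S=25)=1/847288609443
E[|S_25|] = Σ_m |m|·P(S_25=m) = 2404306276525/282429536481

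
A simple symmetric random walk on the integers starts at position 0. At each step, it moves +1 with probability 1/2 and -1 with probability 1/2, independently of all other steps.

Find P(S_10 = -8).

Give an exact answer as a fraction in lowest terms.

Answer: 5/512

Derivation:
To reach position -8 after 10 steps: need 1 step of +1 and 9 of -1.
Favorable paths: C(10,1) = 10
Total paths: 2^10 = 1024
P = 10/1024 = 5/512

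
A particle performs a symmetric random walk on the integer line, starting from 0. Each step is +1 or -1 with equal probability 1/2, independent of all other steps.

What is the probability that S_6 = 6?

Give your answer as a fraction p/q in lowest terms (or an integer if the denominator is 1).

To reach position 6 after 6 steps: need 6 steps of +1 and 0 of -1.
Favorable paths: C(6,6) = 1
Total paths: 2^6 = 64
P = 1/64 = 1/64

Answer: 1/64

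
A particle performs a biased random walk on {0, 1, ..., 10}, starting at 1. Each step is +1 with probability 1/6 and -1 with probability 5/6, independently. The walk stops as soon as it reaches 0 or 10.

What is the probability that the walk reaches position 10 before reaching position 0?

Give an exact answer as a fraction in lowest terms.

Answer: 1/2441406

Derivation:
Biased walk: p = 1/6, q = 5/6, r = q/p = 5
Gambler's ruin: P(hit 10 before 0 | start at 1) = (1 - r^a)/(1 - r^N)
r^1 = 5; r^10 = 9765625
P = (1 - 5) / (1 - 9765625) = -4 / -9765624 = 1/2441406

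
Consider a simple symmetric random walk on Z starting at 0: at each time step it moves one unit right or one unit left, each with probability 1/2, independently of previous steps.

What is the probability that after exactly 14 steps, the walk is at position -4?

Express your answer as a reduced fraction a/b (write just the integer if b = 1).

To reach position -4 after 14 steps: need 5 steps of +1 and 9 of -1.
Favorable paths: C(14,5) = 2002
Total paths: 2^14 = 16384
P = 2002/16384 = 1001/8192

Answer: 1001/8192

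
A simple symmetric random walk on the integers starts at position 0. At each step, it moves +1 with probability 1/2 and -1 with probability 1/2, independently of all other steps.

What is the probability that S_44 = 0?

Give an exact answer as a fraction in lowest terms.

Answer: 263012370465/2199023255552

Derivation:
To return to 0 after 44 steps: need exactly 22 steps of +1 and 22 of -1.
Favorable paths: C(44,22) = 2104098963720
Total paths: 2^44 = 17592186044416
P = 2104098963720/17592186044416 = 263012370465/2199023255552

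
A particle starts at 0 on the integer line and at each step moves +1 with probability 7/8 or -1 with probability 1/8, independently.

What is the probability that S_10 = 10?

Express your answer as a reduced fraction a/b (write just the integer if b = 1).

Answer: 282475249/1073741824

Derivation:
To reach position 10 after 10 steps: need 10 steps of +1 and 0 steps of -1.
Number of such sequences: C(10,10) = 1
Each has probability (7/8)^10 · (1/8)^0 = 282475249/1073741824
P = 1 · 282475249/1073741824 = 282475249/1073741824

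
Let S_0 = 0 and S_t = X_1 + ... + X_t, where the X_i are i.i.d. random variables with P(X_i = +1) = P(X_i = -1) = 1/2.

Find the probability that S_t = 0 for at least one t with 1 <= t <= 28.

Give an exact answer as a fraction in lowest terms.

Count via complement. Let g(t,s) = #length-t paths at position s with S_1..S_t all ≠ 0.
g(t,s) = g(t-1,s-1) + g(t-1,s+1) for s ≠ 0; g(t,0) = 0.
t=0: g(0,0)=1
t=1: g(1,-1)=1 g(1,1)=1
t=2: g(2,-2)=1 g(2,2)=1
t=3: g(3,-3)=1 g(3,-1)=1 g(3,1)=1 g(3,3)=1
t=4: g(4,-4)=1 g(4,-2)=2 g(4,2)=2 g(4,4)=1
t=5: g(5,-5)=1 g(5,-3)=3 g(5,-1)=2 g(5,1)=2 g(5,3)=3 g(5,5)=1
t=6: g(6,-6)=1 g(6,-4)=4 g(6,-2)=5 g(6,2)=5 g(6,4)=4 g(6,6)=1
t=7: g(7,-7)=1 g(7,-5)=5 g(7,-3)=9 g(7,-1)=5 g(7,1)=5 g(7,3)=9 g(7,5)=5 g(7,7)=1
t=8: g(8,-8)=1 g(8,-6)=6 g(8,-4)=14 g(8,-2)=14 g(8,2)=14 g(8,4)=14 g(8,6)=6 g(8,8)=1
t=9: g(9,-9)=1 g(9,-7)=7 g(9,-5)=20 g(9,-3)=28 g(9,-1)=14 g(9,1)=14 g(9,3)=28 g(9,5)=20 g(9,7)=7 g(9,9)=1
t=10: g(10,-10)=1 g(10,-8)=8 g(10,-6)=27 g(10,-4)=48 g(10,-2)=42 g(10,2)=42 g(10,4)=48 g(10,6)=27 g(10,8)=8 g(10,10)=1
t=11: g(11,-11)=1 g(11,-9)=9 g(11,-7)=35 g(11,-5)=75 g(11,-3)=90 g(11,-1)=42 g(11,1)=42 g(11,3)=90 g(11,5)=75 g(11,7)=35 g(11,9)=9 g(11,11)=1
t=12: g(12,-12)=1 g(12,-10)=10 g(12,-8)=44 g(12,-6)=110 g(12,-4)=165 g(12,-2)=132 g(12,2)=132 g(12,4)=165 g(12,6)=110 g(12,8)=44 g(12,10)=10 g(12,12)=1
t=13: g(13,-13)=1 g(13,-11)=11 g(13,-9)=54 g(13,-7)=154 g(13,-5)=275 g(13,-3)=297 g(13,-1)=132 g(13,1)=132 g(13,3)=297 g(13,5)=275 g(13,7)=154 g(13,9)=54 g(13,11)=11 g(13,13)=1
t=14: g(14,-14)=1 g(14,-12)=12 g(14,-10)=65 g(14,-8)=208 g(14,-6)=429 g(14,-4)=572 g(14,-2)=429 g(14,2)=429 g(14,4)=572 g(14,6)=429 g(14,8)=208 g(14,10)=65 g(14,12)=12 g(14,14)=1
t=15: g(15,-15)=1 g(15,-13)=13 g(15,-11)=77 g(15,-9)=273 g(15,-7)=637 g(15,-5)=1001 g(15,-3)=1001 g(15,-1)=429 g(15,1)=429 g(15,3)=1001 g(15,5)=1001 g(15,7)=637 g(15,9)=273 g(15,11)=77 g(15,13)=13 g(15,15)=1
t=16: g(16,-16)=1 g(16,-14)=14 g(16,-12)=90 g(16,-10)=350 g(16,-8)=910 g(16,-6)=1638 g(16,-4)=2002 g(16,-2)=1430 g(16,2)=1430 g(16,4)=2002 g(16,6)=1638 g(16,8)=910 g(16,10)=350 g(16,12)=90 g(16,14)=14 g(16,16)=1
t=17: g(17,-17)=1 g(17,-15)=15 g(17,-13)=104 g(17,-11)=440 g(17,-9)=1260 g(17,-7)=2548 g(17,-5)=3640 g(17,-3)=3432 g(17,-1)=1430 g(17,1)=1430 g(17,3)=3432 g(17,5)=3640 g(17,7)=2548 g(17,9)=1260 g(17,11)=440 g(17,13)=104 g(17,15)=15 g(17,17)=1
t=18: g(18,-18)=1 g(18,-16)=16 g(18,-14)=119 g(18,-12)=544 g(18,-10)=1700 g(18,-8)=3808 g(18,-6)=6188 g(18,-4)=7072 g(18,-2)=4862 g(18,2)=4862 g(18,4)=7072 g(18,6)=6188 g(18,8)=3808 g(18,10)=1700 g(18,12)=544 g(18,14)=119 g(18,16)=16 g(18,18)=1
t=19: g(19,-19)=1 g(19,-17)=17 g(19,-15)=135 g(19,-13)=663 g(19,-11)=2244 g(19,-9)=5508 g(19,-7)=9996 g(19,-5)=13260 g(19,-3)=11934 g(19,-1)=4862 g(19,1)=4862 g(19,3)=11934 g(19,5)=13260 g(19,7)=9996 g(19,9)=5508 g(19,11)=2244 g(19,13)=663 g(19,15)=135 g(19,17)=17 g(19,19)=1
t=20: g(20,-20)=1 g(20,-18)=18 g(20,-16)=152 g(20,-14)=798 g(20,-12)=2907 g(20,-10)=7752 g(20,-8)=15504 g(20,-6)=23256 g(20,-4)=25194 g(20,-2)=16796 g(20,2)=16796 g(20,4)=25194 g(20,6)=23256 g(20,8)=15504 g(20,10)=7752 g(20,12)=2907 g(20,14)=798 g(20,16)=152 g(20,18)=18 g(20,20)=1
t=21: g(21,-21)=1 g(21,-19)=19 g(21,-17)=170 g(21,-15)=950 g(21,-13)=3705 g(21,-11)=10659 g(21,-9)=23256 g(21,-7)=38760 g(21,-5)=48450 g(21,-3)=41990 g(21,-1)=16796 g(21,1)=16796 g(21,3)=41990 g(21,5)=48450 g(21,7)=38760 g(21,9)=23256 g(21,11)=10659 g(21,13)=3705 g(21,15)=950 g(21,17)=170 g(21,19)=19 g(21,21)=1
t=22: g(22,-22)=1 g(22,-20)=20 g(22,-18)=189 g(22,-16)=1120 g(22,-14)=4655 g(22,-12)=14364 g(22,-10)=33915 g(22,-8)=62016 g(22,-6)=87210 g(22,-4)=90440 g(22,-2)=58786 g(22,2)=58786 g(22,4)=90440 g(22,6)=87210 g(22,8)=62016 g(22,10)=33915 g(22,12)=14364 g(22,14)=4655 g(22,16)=1120 g(22,18)=189 g(22,20)=20 g(22,22)=1
t=23: g(23,-23)=1 g(23,-21)=21 g(23,-19)=209 g(23,-17)=1309 g(23,-15)=5775 g(23,-13)=19019 g(23,-11)=48279 g(23,-9)=95931 g(23,-7)=149226 g(23,-5)=177650 g(23,-3)=149226 g(23,-1)=58786 g(23,1)=58786 g(23,3)=149226 g(23,5)=177650 g(23,7)=149226 g(23,9)=95931 g(23,11)=48279 g(23,13)=19019 g(23,15)=5775 g(23,17)=1309 g(23,19)=209 g(23,21)=21 g(23,23)=1
t=24: g(24,-24)=1 g(24,-22)=22 g(24,-20)=230 g(24,-18)=1518 g(24,-16)=7084 g(24,-14)=24794 g(24,-12)=67298 g(24,-10)=144210 g(24,-8)=245157 g(24,-6)=326876 g(24,-4)=326876 g(24,-2)=208012 g(24,2)=208012 g(24,4)=326876 g(24,6)=326876 g(24,8)=245157 g(24,10)=144210 g(24,12)=67298 g(24,14)=24794 g(24,16)=7084 g(24,18)=1518 g(24,20)=230 g(24,22)=22 g(24,24)=1
t=25: g(25,-25)=1 g(25,-23)=23 g(25,-21)=252 g(25,-19)=1748 g(25,-17)=8602 g(25,-15)=31878 g(25,-13)=92092 g(25,-11)=211508 g(25,-9)=389367 g(25,-7)=572033 g(25,-5)=653752 g(25,-3)=534888 g(25,-1)=208012 g(25,1)=208012 g(25,3)=534888 g(25,5)=653752 g(25,7)=572033 g(25,9)=389367 g(25,11)=211508 g(25,13)=92092 g(25,15)=31878 g(25,17)=8602 g(25,19)=1748 g(25,21)=252 g(25,23)=23 g(25,25)=1
t=26: g(26,-26)=1 g(26,-24)=24 g(26,-22)=275 g(26,-20)=2000 g(26,-18)=10350 g(26,-16)=40480 g(26,-14)=123970 g(26,-12)=303600 g(26,-10)=600875 g(26,-8)=961400 g(26,-6)=1225785 g(26,-4)=1188640 g(26,-2)=742900 g(26,2)=742900 g(26,4)=1188640 g(26,6)=1225785 g(26,8)=961400 g(26,10)=600875 g(26,12)=303600 g(26,14)=123970 g(26,16)=40480 g(26,18)=10350 g(26,20)=2000 g(26,22)=275 g(26,24)=24 g(26,26)=1
t=27: g(27,-27)=1 g(27,-25)=25 g(27,-23)=299 g(27,-21)=2275 g(27,-19)=12350 g(27,-17)=50830 g(27,-15)=164450 g(27,-13)=427570 g(27,-11)=904475 g(27,-9)=1562275 g(27,-7)=2187185 g(27,-5)=2414425 g(27,-3)=1931540 g(27,-1)=742900 g(27,1)=742900 g(27,3)=1931540 g(27,5)=2414425 g(27,7)=2187185 g(27,9)=1562275 g(27,11)=904475 g(27,13)=427570 g(27,15)=164450 g(27,17)=50830 g(27,19)=12350 g(27,21)=2275 g(27,23)=299 g(27,25)=25 g(27,27)=1
t=28: g(28,-28)=1 g(28,-26)=26 g(28,-24)=324 g(28,-22)=2574 g(28,-20)=14625 g(28,-18)=63180 g(28,-16)=215280 g(28,-14)=592020 g(28,-12)=1332045 g(28,-10)=2466750 g(28,-8)=3749460 g(28,-6)=4601610 g(28,-4)=4345965 g(28,-2)=2674440 g(28,2)=2674440 g(28,4)=4345965 g(28,6)=4601610 g(28,8)=3749460 g(28,10)=2466750 g(28,12)=1332045 g(28,14)=592020 g(28,16)=215280 g(28,18)=63180 g(28,20)=14625 g(28,22)=2574 g(28,24)=324 g(28,26)=26 g(28,28)=1
Paths never hitting 0: Σ_s g(28,s) = 40116600
Paths hitting 0: 2^28 - 40116600 = 228318856
P = 228318856/268435456 = 28539857/33554432

Answer: 28539857/33554432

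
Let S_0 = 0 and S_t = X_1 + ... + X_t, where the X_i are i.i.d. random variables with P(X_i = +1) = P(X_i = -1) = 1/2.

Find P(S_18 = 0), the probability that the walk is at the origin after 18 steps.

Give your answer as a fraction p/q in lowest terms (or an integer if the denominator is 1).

Answer: 12155/65536

Derivation:
To return to 0 after 18 steps: need exactly 9 steps of +1 and 9 of -1.
Favorable paths: C(18,9) = 48620
Total paths: 2^18 = 262144
P = 48620/262144 = 12155/65536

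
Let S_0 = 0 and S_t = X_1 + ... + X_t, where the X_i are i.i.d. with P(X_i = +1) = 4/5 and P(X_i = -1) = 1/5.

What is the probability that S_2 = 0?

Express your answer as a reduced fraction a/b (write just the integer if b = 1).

Answer: 8/25

Derivation:
To be at 0 after 2 steps: need exactly 1 step of +1 and 1 of -1.
Number of such sequences: C(2,1) = 2
Each has probability (4/5)^1 · (1/5)^1 = 4/25
P = 2 · 4/25 = 8/25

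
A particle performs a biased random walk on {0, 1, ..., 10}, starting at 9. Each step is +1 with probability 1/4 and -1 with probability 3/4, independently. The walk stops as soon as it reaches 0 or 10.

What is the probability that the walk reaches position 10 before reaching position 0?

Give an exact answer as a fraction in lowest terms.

Answer: 9841/29524

Derivation:
Biased walk: p = 1/4, q = 3/4, r = q/p = 3
Gambler's ruin: P(hit 10 before 0 | start at 9) = (1 - r^a)/(1 - r^N)
r^9 = 19683; r^10 = 59049
P = (1 - 19683) / (1 - 59049) = -19682 / -59048 = 9841/29524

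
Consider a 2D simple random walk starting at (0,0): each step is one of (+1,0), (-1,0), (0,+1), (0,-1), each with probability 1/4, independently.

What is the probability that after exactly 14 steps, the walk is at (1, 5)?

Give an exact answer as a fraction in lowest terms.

Answer: 1002001/134217728

Derivation:
Let h be the number of horizontal steps (so 14-h are vertical). To end at (1,5) need (h+1)/2 right-steps and ((14-h)+5)/2 up-steps.
Sum over h with 1 ≤ h ≤ 9, h ≡ 1 (mod 2), 14-h ≡ 1 (mod 2):
h=1: C(14,1)·C(1,1)·C(13,9) = 14·1·715 = 10010
h=3: C(14,3)·C(3,2)·C(11,8) = 364·3·165 = 180180
h=5: C(14,5)·C(5,3)·C(9,7) = 2002·10·36 = 720720
h=7: C(14,7)·C(7,4)·C(7,6) = 3432·35·7 = 840840
h=9: C(14,9)·C(9,5)·C(5,5) = 2002·126·1 = 252252
Total favorable: 2004002
Total paths: 4^14 = 268435456
P = 2004002/268435456 = 1002001/134217728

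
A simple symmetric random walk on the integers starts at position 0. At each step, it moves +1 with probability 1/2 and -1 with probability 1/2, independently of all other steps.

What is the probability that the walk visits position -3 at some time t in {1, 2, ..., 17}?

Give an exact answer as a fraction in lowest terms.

Count via complement. Let g(t,s) = #length-t paths at position s with S_1..S_t all ≠ -3.
g(t,s) = g(t-1,s-1) + g(t-1,s+1) for s ≠ -3; g(t,-3) = 0.
t=0: g(0,0)=1
t=1: g(1,-1)=1 g(1,1)=1
t=2: g(2,-2)=1 g(2,0)=2 g(2,2)=1
t=3: g(3,-1)=3 g(3,1)=3 g(3,3)=1
t=4: g(4,-2)=3 g(4,0)=6 g(4,2)=4 g(4,4)=1
t=5: g(5,-1)=9 g(5,1)=10 g(5,3)=5 g(5,5)=1
t=6: g(6,-2)=9 g(6,0)=19 g(6,2)=15 g(6,4)=6 g(6,6)=1
t=7: g(7,-1)=28 g(7,1)=34 g(7,3)=21 g(7,5)=7 g(7,7)=1
t=8: g(8,-2)=28 g(8,0)=62 g(8,2)=55 g(8,4)=28 g(8,6)=8 g(8,8)=1
t=9: g(9,-1)=90 g(9,1)=117 g(9,3)=83 g(9,5)=36 g(9,7)=9 g(9,9)=1
t=10: g(10,-2)=90 g(10,0)=207 g(10,2)=200 g(10,4)=119 g(10,6)=45 g(10,8)=10 g(10,10)=1
t=11: g(11,-1)=297 g(11,1)=407 g(11,3)=319 g(11,5)=164 g(11,7)=55 g(11,9)=11 g(11,11)=1
t=12: g(12,-2)=297 g(12,0)=704 g(12,2)=726 g(12,4)=483 g(12,6)=219 g(12,8)=66 g(12,10)=12 g(12,12)=1
t=13: g(13,-1)=1001 g(13,1)=1430 g(13,3)=1209 g(13,5)=702 g(13,7)=285 g(13,9)=78 g(13,11)=13 g(13,13)=1
t=14: g(14,-2)=1001 g(14,0)=2431 g(14,2)=2639 g(14,4)=1911 g(14,6)=987 g(14,8)=363 g(14,10)=91 g(14,12)=14 g(14,14)=1
t=15: g(15,-1)=3432 g(15,1)=5070 g(15,3)=4550 g(15,5)=2898 g(15,7)=1350 g(15,9)=454 g(15,11)=105 g(15,13)=15 g(15,15)=1
t=16: g(16,-2)=3432 g(16,0)=8502 g(16,2)=9620 g(16,4)=7448 g(16,6)=4248 g(16,8)=1804 g(16,10)=559 g(16,12)=120 g(16,14)=16 g(16,16)=1
t=17: g(17,-1)=11934 g(17,1)=18122 g(17,3)=17068 g(17,5)=11696 g(17,7)=6052 g(17,9)=2363 g(17,11)=679 g(17,13)=136 g(17,15)=17 g(17,17)=1
Paths never hitting -3: Σ_s g(17,s) = 68068
Paths hitting -3: 2^17 - 68068 = 63004
P = 63004/131072 = 15751/32768

Answer: 15751/32768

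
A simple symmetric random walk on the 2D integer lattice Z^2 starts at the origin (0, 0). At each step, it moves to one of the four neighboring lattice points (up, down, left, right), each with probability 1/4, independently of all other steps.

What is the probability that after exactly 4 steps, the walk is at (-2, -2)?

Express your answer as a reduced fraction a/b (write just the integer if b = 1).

Answer: 3/128

Derivation:
Let h be the number of horizontal steps (so 4-h are vertical). To end at (-2,-2) need (h-2)/2 right-steps and ((4-h)-2)/2 up-steps.
Sum over h with 2 ≤ h ≤ 2, h ≡ 0 (mod 2), 4-h ≡ 0 (mod 2):
h=2: C(4,2)·C(2,0)·C(2,0) = 6·1·1 = 6
Total favorable: 6
Total paths: 4^4 = 256
P = 6/256 = 3/128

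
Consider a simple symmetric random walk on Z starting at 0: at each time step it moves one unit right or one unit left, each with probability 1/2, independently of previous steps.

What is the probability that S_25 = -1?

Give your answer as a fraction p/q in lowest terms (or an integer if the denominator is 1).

Answer: 1300075/8388608

Derivation:
To reach position -1 after 25 steps: need 12 steps of +1 and 13 of -1.
Favorable paths: C(25,12) = 5200300
Total paths: 2^25 = 33554432
P = 5200300/33554432 = 1300075/8388608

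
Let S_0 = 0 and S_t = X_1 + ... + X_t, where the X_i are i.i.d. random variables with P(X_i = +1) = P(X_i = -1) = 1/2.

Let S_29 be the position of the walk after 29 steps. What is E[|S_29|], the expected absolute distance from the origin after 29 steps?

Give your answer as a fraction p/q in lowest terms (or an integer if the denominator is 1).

S_29 takes values m ≡ 1 (mod 2) with |m| ≤ 29; P(S_29=m) = C(29,(29+m)/2)/2^29.
Total paths: 2^29 = 536870912
Distribution: P(S=-29)=1/536870912, P(S=-27)=29/536870912, P(S=-25)=406/536870912, P(S=-23)=3654/536870912, P(S=-21)=23751/536870912, P(S=-19)=118755/536870912, P(S=-17)=475020/536870912, P(S=-15)=1560780/536870912, P(S=-13)=4292145/536870912, P(S=-11)=10015005/536870912, P(S=-9)=20030010/536870912, P(S=-7)=34597290/536870912, P(S=-5)=51895935/536870912, P(S=-3)=67863915/536870912, P(S=-1)=77558760/536870912, P(S=1)=77558760/536870912, P(S=3)=67863915/536870912, P(S=5)=51895935/536870912, P(S=7)=34597290/536870912, P(S=9)=20030010/536870912, P(S=11)=10015005/536870912, P(S=13)=4292145/536870912, P(S=15)=1560780/536870912, P(S=17)=475020/536870912, P(S=19)=118755/536870912, P(S=21)=23751/536870912, P(S=23)=3654/536870912, P(S=25)=406/536870912, P(S=27)=29/536870912, P(S=29)=1/536870912
E[|S_29|] = Σ_m |m|·P(S_29=m) = 2326762800/536870912 = 145422675/33554432

Answer: 145422675/33554432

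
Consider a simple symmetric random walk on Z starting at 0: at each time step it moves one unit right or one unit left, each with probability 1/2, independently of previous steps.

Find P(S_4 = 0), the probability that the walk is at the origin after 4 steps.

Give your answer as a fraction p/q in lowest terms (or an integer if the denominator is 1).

Answer: 3/8

Derivation:
To return to 0 after 4 steps: need exactly 2 steps of +1 and 2 of -1.
Favorable paths: C(4,2) = 6
Total paths: 2^4 = 16
P = 6/16 = 3/8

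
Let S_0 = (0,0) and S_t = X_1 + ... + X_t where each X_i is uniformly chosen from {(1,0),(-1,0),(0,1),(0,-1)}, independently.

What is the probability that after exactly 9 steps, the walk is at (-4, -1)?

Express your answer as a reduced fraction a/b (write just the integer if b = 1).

Answer: 189/16384

Derivation:
Let h be the number of horizontal steps (so 9-h are vertical). To end at (-4,-1) need (h-4)/2 right-steps and ((9-h)-1)/2 up-steps.
Sum over h with 4 ≤ h ≤ 8, h ≡ 0 (mod 2), 9-h ≡ 1 (mod 2):
h=4: C(9,4)·C(4,0)·C(5,2) = 126·1·10 = 1260
h=6: C(9,6)·C(6,1)·C(3,1) = 84·6·3 = 1512
h=8: C(9,8)·C(8,2)·C(1,0) = 9·28·1 = 252
Total favorable: 3024
Total paths: 4^9 = 262144
P = 3024/262144 = 189/16384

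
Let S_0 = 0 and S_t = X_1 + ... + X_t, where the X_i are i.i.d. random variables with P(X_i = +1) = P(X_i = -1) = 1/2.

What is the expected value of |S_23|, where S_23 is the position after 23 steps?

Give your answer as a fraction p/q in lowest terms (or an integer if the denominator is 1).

Answer: 2028117/524288

Derivation:
S_23 takes values m ≡ 1 (mod 2) with |m| ≤ 23; P(S_23=m) = C(23,(23+m)/2)/2^23.
Total paths: 2^23 = 8388608
Distribution: P(S=-23)=1/8388608, P(S=-21)=23/8388608, P(S=-19)=253/8388608, P(S=-17)=1771/8388608, P(S=-15)=8855/8388608, P(S=-13)=33649/8388608, P(S=-11)=100947/8388608, P(S=-9)=245157/8388608, P(S=-7)=490314/8388608, P(S=-5)=817190/8388608, P(S=-3)=1144066/8388608, P(S=-1)=1352078/8388608, P(S=1)=1352078/8388608, P(S=3)=1144066/8388608, P(S=5)=817190/8388608, P(S=7)=490314/8388608, P(S=9)=245157/8388608, P(S=11)=100947/8388608, P(S=13)=33649/8388608, P(S=15)=8855/8388608, P(S=17)=1771/8388608, P(S=19)=253/8388608, P(S=21)=23/8388608, P(S=23)=1/8388608
E[|S_23|] = Σ_m |m|·P(S_23=m) = 32449872/8388608 = 2028117/524288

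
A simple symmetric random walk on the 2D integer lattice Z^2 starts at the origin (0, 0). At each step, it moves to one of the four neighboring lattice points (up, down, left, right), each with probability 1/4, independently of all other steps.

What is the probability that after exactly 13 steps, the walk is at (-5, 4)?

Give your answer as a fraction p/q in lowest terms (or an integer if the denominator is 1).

Let h be the number of horizontal steps (so 13-h are vertical). To end at (-5,4) need (h-5)/2 right-steps and ((13-h)+4)/2 up-steps.
Sum over h with 5 ≤ h ≤ 9, h ≡ 1 (mod 2), 13-h ≡ 0 (mod 2):
h=5: C(13,5)·C(5,0)·C(8,6) = 1287·1·28 = 36036
h=7: C(13,7)·C(7,1)·C(6,5) = 1716·7·6 = 72072
h=9: C(13,9)·C(9,2)·C(4,4) = 715·36·1 = 25740
Total favorable: 133848
Total paths: 4^13 = 67108864
P = 133848/67108864 = 16731/8388608

Answer: 16731/8388608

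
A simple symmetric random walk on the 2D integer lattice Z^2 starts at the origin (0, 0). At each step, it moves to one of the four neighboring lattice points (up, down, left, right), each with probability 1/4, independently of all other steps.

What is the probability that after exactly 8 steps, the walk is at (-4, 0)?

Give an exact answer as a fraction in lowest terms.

Let h be the number of horizontal steps (so 8-h are vertical). To end at (-4,0) need (h-4)/2 right-steps and ((8-h)+0)/2 up-steps.
Sum over h with 4 ≤ h ≤ 8, h ≡ 0 (mod 2), 8-h ≡ 0 (mod 2):
h=4: C(8,4)·C(4,0)·C(4,2) = 70·1·6 = 420
h=6: C(8,6)·C(6,1)·C(2,1) = 28·6·2 = 336
h=8: C(8,8)·C(8,2)·C(0,0) = 1·28·1 = 28
Total favorable: 784
Total paths: 4^8 = 65536
P = 784/65536 = 49/4096

Answer: 49/4096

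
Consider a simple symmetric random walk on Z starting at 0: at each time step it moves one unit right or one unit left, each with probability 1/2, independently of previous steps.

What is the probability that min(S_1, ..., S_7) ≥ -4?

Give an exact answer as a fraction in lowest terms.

Let f(t,s) = #length-t paths at position s with S_1..S_t all ≥ -4.
f(t,s) = f(t-1,s-1) + f(t-1,s+1) for s ≥ -4; f(t,s) = 0 for s < -4.
t=0: f(0,0)=1
t=1: f(1,-1)=1 f(1,1)=1
t=2: f(2,-2)=1 f(2,0)=2 f(2,2)=1
t=3: f(3,-3)=1 f(3,-1)=3 f(3,1)=3 f(3,3)=1
t=4: f(4,-4)=1 f(4,-2)=4 f(4,0)=6 f(4,2)=4 f(4,4)=1
t=5: f(5,-3)=5 f(5,-1)=10 f(5,1)=10 f(5,3)=5 f(5,5)=1
t=6: f(6,-4)=5 f(6,-2)=15 f(6,0)=20 f(6,2)=15 f(6,4)=6 f(6,6)=1
t=7: f(7,-3)=20 f(7,-1)=35 f(7,1)=35 f(7,3)=21 f(7,5)=7 f(7,7)=1
Σ_s f(7,s) = 119
P = 119/128 = 119/128

Answer: 119/128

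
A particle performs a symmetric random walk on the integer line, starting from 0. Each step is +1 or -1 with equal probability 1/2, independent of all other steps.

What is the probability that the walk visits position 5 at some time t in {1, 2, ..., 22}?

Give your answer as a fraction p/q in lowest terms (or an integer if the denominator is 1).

Answer: 300185/1048576

Derivation:
Count via complement. Let g(t,s) = #length-t paths at position s with S_1..S_t all ≠ 5.
g(t,s) = g(t-1,s-1) + g(t-1,s+1) for s ≠ 5; g(t,5) = 0.
t=0: g(0,0)=1
t=1: g(1,-1)=1 g(1,1)=1
t=2: g(2,-2)=1 g(2,0)=2 g(2,2)=1
t=3: g(3,-3)=1 g(3,-1)=3 g(3,1)=3 g(3,3)=1
t=4: g(4,-4)=1 g(4,-2)=4 g(4,0)=6 g(4,2)=4 g(4,4)=1
t=5: g(5,-5)=1 g(5,-3)=5 g(5,-1)=10 g(5,1)=10 g(5,3)=5
t=6: g(6,-6)=1 g(6,-4)=6 g(6,-2)=15 g(6,0)=20 g(6,2)=15 g(6,4)=5
t=7: g(7,-7)=1 g(7,-5)=7 g(7,-3)=21 g(7,-1)=35 g(7,1)=35 g(7,3)=20
t=8: g(8,-8)=1 g(8,-6)=8 g(8,-4)=28 g(8,-2)=56 g(8,0)=70 g(8,2)=55 g(8,4)=20
t=9: g(9,-9)=1 g(9,-7)=9 g(9,-5)=36 g(9,-3)=84 g(9,-1)=126 g(9,1)=125 g(9,3)=75
t=10: g(10,-10)=1 g(10,-8)=10 g(10,-6)=45 g(10,-4)=120 g(10,-2)=210 g(10,0)=251 g(10,2)=200 g(10,4)=75
t=11: g(11,-11)=1 g(11,-9)=11 g(11,-7)=55 g(11,-5)=165 g(11,-3)=330 g(11,-1)=461 g(11,1)=451 g(11,3)=275
t=12: g(12,-12)=1 g(12,-10)=12 g(12,-8)=66 g(12,-6)=220 g(12,-4)=495 g(12,-2)=791 g(12,0)=912 g(12,2)=726 g(12,4)=275
t=13: g(13,-13)=1 g(13,-11)=13 g(13,-9)=78 g(13,-7)=286 g(13,-5)=715 g(13,-3)=1286 g(13,-1)=1703 g(13,1)=1638 g(13,3)=1001
t=14: g(14,-14)=1 g(14,-12)=14 g(14,-10)=91 g(14,-8)=364 g(14,-6)=1001 g(14,-4)=2001 g(14,-2)=2989 g(14,0)=3341 g(14,2)=2639 g(14,4)=1001
t=15: g(15,-15)=1 g(15,-13)=15 g(15,-11)=105 g(15,-9)=455 g(15,-7)=1365 g(15,-5)=3002 g(15,-3)=4990 g(15,-1)=6330 g(15,1)=5980 g(15,3)=3640
t=16: g(16,-16)=1 g(16,-14)=16 g(16,-12)=120 g(16,-10)=560 g(16,-8)=1820 g(16,-6)=4367 g(16,-4)=7992 g(16,-2)=11320 g(16,0)=12310 g(16,2)=9620 g(16,4)=3640
t=17: g(17,-17)=1 g(17,-15)=17 g(17,-13)=136 g(17,-11)=680 g(17,-9)=2380 g(17,-7)=6187 g(17,-5)=12359 g(17,-3)=19312 g(17,-1)=23630 g(17,1)=21930 g(17,3)=13260
t=18: g(18,-18)=1 g(18,-16)=18 g(18,-14)=153 g(18,-12)=816 g(18,-10)=3060 g(18,-8)=8567 g(18,-6)=18546 g(18,-4)=31671 g(18,-2)=42942 g(18,0)=45560 g(18,2)=35190 g(18,4)=13260
t=19: g(19,-19)=1 g(19,-17)=19 g(19,-15)=171 g(19,-13)=969 g(19,-11)=3876 g(19,-9)=11627 g(19,-7)=27113 g(19,-5)=50217 g(19,-3)=74613 g(19,-1)=88502 g(19,1)=80750 g(19,3)=48450
t=20: g(20,-20)=1 g(20,-18)=20 g(20,-16)=190 g(20,-14)=1140 g(20,-12)=4845 g(20,-10)=15503 g(20,-8)=38740 g(20,-6)=77330 g(20,-4)=124830 g(20,-2)=163115 g(20,0)=169252 g(20,2)=129200 g(20,4)=48450
t=21: g(21,-21)=1 g(21,-19)=21 g(21,-17)=210 g(21,-15)=1330 g(21,-13)=5985 g(21,-11)=20348 g(21,-9)=54243 g(21,-7)=116070 g(21,-5)=202160 g(21,-3)=287945 g(21,-1)=332367 g(21,1)=298452 g(21,3)=177650
t=22: g(22,-22)=1 g(22,-20)=22 g(22,-18)=231 g(22,-16)=1540 g(22,-14)=7315 g(22,-12)=26333 g(22,-10)=74591 g(22,-8)=170313 g(22,-6)=318230 g(22,-4)=490105 g(22,-2)=620312 g(22,0)=630819 g(22,2)=476102 g(22,4)=177650
Paths never hitting 5: Σ_s g(22,s) = 2993564
Paths hitting 5: 2^22 - 2993564 = 1200740
P = 1200740/4194304 = 300185/1048576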